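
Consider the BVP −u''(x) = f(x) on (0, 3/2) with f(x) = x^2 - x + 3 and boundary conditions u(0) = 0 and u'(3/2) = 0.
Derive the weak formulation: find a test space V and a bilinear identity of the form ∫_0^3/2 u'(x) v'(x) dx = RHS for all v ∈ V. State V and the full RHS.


V = {v ∈ H^1(0, 3/2) : v(0) = 0} (test functions vanish at x = 0 where u is specified); weak form: ∫_0^3/2 u'v' dx = ∫_0^3/2 (x^2 - x + 3) v dx for all v ∈ V.

Multiply both sides by a test function v and integrate from 0 to 3/2:
  ∫_0^3/2 −u''(x) v(x) dx = ∫_0^3/2 f(x) v(x) dx.
Integrate the LHS by parts once:
  ∫_0^3/2 −u'' v dx = −[u'(x) v(x)]_0^3/2 + ∫_0^3/2 u'(x) v'(x) dx.
Thus ∫_0^3/2 u'(x) v'(x) dx = ∫_0^3/2 f(x) v(x) dx + [u'(x) v(x)]_0^3/2.
Choose V so that boundary terms are either known or forced to vanish.
Mixed BC: u(0) = 0 (Dirichlet) and u'(3/2) = 0 (Neumann). Define V = {v ∈ H^1(0, 3/2) : v(0) = 0}. Then [u' v]_0^3/2 = u'(3/2)·v(3/2) − u'(0)·0 = 0.
Weak formulation: find u (satisfying any essential BC) such that ∫_0^3/2 u'(x) v'(x) dx = ∫_0^3/2 f v dx for all v ∈ V (Dirichlet at 0 absorbed into V; the Neumann datum at x = 3/2 is zero, so no boundary term remains).
Substituting f(x) = x^2 - x + 3, the right-hand side is ∫_0^3/2 (x^2 - x + 3) v dx.


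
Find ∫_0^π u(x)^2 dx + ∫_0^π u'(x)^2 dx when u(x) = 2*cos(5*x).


||u||_{H^1(0,π)}^2 = 52*π

u'(x) = -10*sin(5*x).
Expand u² and (u')² and integrate term by term on (0, π), using: for integers n ≥ 1, ∫_0^π sin²(nx) dx = ∫_0^π cos²(nx) dx = π/2; for n ≠ n', ∫_0^π sin(nx)sin(n'x) dx = ∫_0^π cos(nx)cos(n'x) dx = 0; and by product-to-sum, ∫_0^π sin(nx)cos(n'x) dx = ½∫_0^π [sin((n+n')x) + sin((n−n')x)] dx, which is 0 when n+n' is even and 2n/(n²−n'²) when n+n' is odd (it need not vanish on (0, π)).
  u² squared terms: (2)²·∫cos(5x)² dx = 4·π/2 = 2*π.
  So ∫_0^π u² dx = 2*π.
  (u')² squared terms: (-10)²·∫sin(5x)² dx = 100·π/2 = 50*π.
  So ∫_0^π (u')² dx = 50*π.
||u||_{H^1}^2 = (2*π) + (50*π) = 52*π.


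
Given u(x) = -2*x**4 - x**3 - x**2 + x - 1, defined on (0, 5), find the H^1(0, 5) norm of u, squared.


||u||_{H^1}^2 = 249492685/126

The H^1 norm (squared) on an interval (0, L) is
  ||u||_{H^1}^2 = ∫_0^L u(x)^2 dx + ∫_0^L u'(x)^2 dx.
Compute u'(x) = -8*x**3 - 3*x**2 - 2*x + 1.
Then u(x)^2 = 4*x**8 + 4*x**7 + 5*x**6 - 2*x**5 + 3*x**4 + 3*x**2 - 2*x + 1 and u'(x)^2 = 64*x**6 + 48*x**5 + 41*x**4 - 4*x**3 - 2*x**2 - 4*x + 1.
Integrate each monomial from 0 to 5 using ∫_0^5 c·x^n dx = c·5^(n+1)/(n+1):
  ∫_0^5 u(x)^2 dx = ∫_0^5 (4*x^8 + 4*x^7 + 5*x^6 - 2*x^5 + 3*x^4 + 3*x^2 - 2*x + 1) dx. Term by term:
    ∫_0^5 4*x^8 dx = 7812500/9;  ∫_0^5 4*x^7 dx = 390625/2;  ∫_0^5 5*x^6 dx = 390625/7;
    ∫_0^5 -2*x^5 dx = -15625/3;  ∫_0^5 3*x^4 dx = 1875;  ∫_0^5 3*x^2 dx = 125;
    ∫_0^5 -2*x dx = -25;  ∫_0^5 1 dx = 5.
  Sum: 7812500/9 + 390625/2 + 390625/7 − 15625/3 + 1875 + 125 − 25 + 5 = 140608855/126.
  ∫_0^5 u'(x)^2 dx = ∫_0^5 (64*x^6 + 48*x^5 + 41*x^4 - 4*x^3 - 2*x^2 - 4*x + 1) dx. Term by term:
    ∫_0^5 64*x^6 dx = 5000000/7;  ∫_0^5 48*x^5 dx = 125000;  ∫_0^5 41*x^4 dx = 25625;
    ∫_0^5 -4*x^3 dx = -625;  ∫_0^5 -2*x^2 dx = -250/3;  ∫_0^5 -4*x dx = -50;
    ∫_0^5 1 dx = 5.
  Sum: 5000000/7 + 125000 + 25625 − 625 − 250/3 − 50 + 5 = 18147305/21.
Adding: ||u||_{H^1}^2 = 140608855/126 + 18147305/21 = 249492685/126.


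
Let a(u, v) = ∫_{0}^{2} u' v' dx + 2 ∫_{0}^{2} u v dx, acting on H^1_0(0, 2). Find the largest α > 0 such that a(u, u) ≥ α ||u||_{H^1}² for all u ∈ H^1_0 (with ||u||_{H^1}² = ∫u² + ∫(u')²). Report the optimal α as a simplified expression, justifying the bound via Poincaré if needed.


α = 1

Coercivity of a(·,·) on H^1_0(0, 2) means a(u, u) ≥ α ||u||_{H^1}² for every u ∈ H^1_0.
The interval has length L = 2, and Poincaré/coercivity depend only on L. Here a(u, u) = ∫(u')² + (2)·∫u².
Here c = 2 ≥ 1, so a(u,u) = ∫(u')² + c∫u² ≥ ∫(u')² + ∫u² = ||u||_{H^1}², i.e. α = 1 works. No larger α is possible: a(u,u) ≥ α||u||_{H^1}² means (1−α)∫(u')² ≥ (α−c)∫u², and for the modes u_n = sin(nπ(x−x₀)/L) (x₀ the left endpoint) one has ∫u_n²/∫(u_n')² = (L/(nπ))² → 0, so a(u_n,u_n)/||u_n||_{H^1}² → 1. Hence the optimal constant is α = 1.
Therefore α = 1.


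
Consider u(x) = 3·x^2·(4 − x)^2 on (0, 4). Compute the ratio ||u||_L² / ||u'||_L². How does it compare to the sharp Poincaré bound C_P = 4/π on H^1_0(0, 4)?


||u||_L² / ||u'||_L² = 2*sqrt(3)/3 < C_P = 4/π.

u(x) = 3·x^2·(4 − x)^2, so u'(x) = 12*x*(x - 4)*(x - 2).
u(x) = 3·x^2·(4 − x)^2 vanishes at x = 0 and x = 4, so u ∈ H^1_0(0, 4). Differentiate via the product rule and integrate the resulting polynomials term by term.
  ∫_0^4 u² dx = ∫_0^4 (9*x^8 - 144*x^7 + 864*x^6 - 2304*x^5 + 2304*x^4) dx. Term by term:
    ∫_0^4 9*x^8 dx = 262144;  ∫_0^4 -144*x^7 dx = -1179648;  ∫_0^4 864*x^6 dx = 14155776/7;
    ∫_0^4 -2304*x^5 dx = -1572864;  ∫_0^4 2304*x^4 dx = 2359296/5.
  Sum: 262144 − 1179648 + 14155776/7 − 1572864 + 2359296/5 = 131072/35.
  ∫_0^4 (u')² dx = ∫_0^4 (144*x^6 - 1728*x^5 + 7488*x^4 - 13824*x^3 + 9216*x^2) dx. Term by term:
    ∫_0^4 144*x^6 dx = 2359296/7;  ∫_0^4 -1728*x^5 dx = -1179648;  ∫_0^4 7488*x^4 dx = 7667712/5;
    ∫_0^4 -13824*x^3 dx = -884736;  ∫_0^4 9216*x^2 dx = 196608.
  Sum: 2359296/7 − 1179648 + 7667712/5 − 884736 + 196608 = 98304/35.
∫_0^4 u² dx = 131072/35, so ||u||_L² = 256*sqrt(70)/35.
∫_0^4 (u')² dx = 98304/35, so ||u'||_L² = 128*sqrt(210)/35.
Ratio ||u||_L² / ||u'||_L² = 2*sqrt(3)/3.
Sharp Poincaré constant on H^1_0(0, 4) is C_P = L/π = 4/π, achieved by sin(π/4·x).
A polynomial bump cannot attain the sharp Poincaré constant (only the first sine eigenfunction does), so the ratio is strictly less than C_P, consistent with ||u||_L² ≤ C_P ||u'||_L².


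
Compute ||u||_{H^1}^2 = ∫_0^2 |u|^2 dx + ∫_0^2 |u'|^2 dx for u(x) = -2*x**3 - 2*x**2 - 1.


||u||_{H^1}^2 = 14234/21

The H^1 norm (squared) on an interval (0, L) is
  ||u||_{H^1}^2 = ∫_0^L u(x)^2 dx + ∫_0^L u'(x)^2 dx.
Compute u'(x) = -6*x**2 - 4*x.
Then u(x)^2 = 4*x**6 + 8*x**5 + 4*x**4 + 4*x**3 + 4*x**2 + 1 and u'(x)^2 = 36*x**4 + 48*x**3 + 16*x**2.
Integrate each monomial from 0 to 2 using ∫_0^2 c·x^n dx = c·2^(n+1)/(n+1):
  ∫_0^2 u(x)^2 dx = ∫_0^2 (4*x^6 + 8*x^5 + 4*x^4 + 4*x^3 + 4*x^2 + 1) dx. Term by term:
    ∫_0^2 4*x^6 dx = 512/7;  ∫_0^2 8*x^5 dx = 256/3;  ∫_0^2 4*x^4 dx = 128/5;
    ∫_0^2 4*x^3 dx = 16;  ∫_0^2 4*x^2 dx = 32/3;  ∫_0^2 1 dx = 2.
  Sum: 512/7 + 256/3 + 128/5 + 16 + 32/3 + 2 = 7446/35.
  ∫_0^2 u'(x)^2 dx = ∫_0^2 (36*x^4 + 48*x^3 + 16*x^2) dx. Term by term:
    ∫_0^2 36*x^4 dx = 1152/5;  ∫_0^2 48*x^3 dx = 192;  ∫_0^2 16*x^2 dx = 128/3.
  Sum: 1152/5 + 192 + 128/3 = 6976/15.
Adding: ||u||_{H^1}^2 = 7446/35 + 6976/15 = 14234/21.


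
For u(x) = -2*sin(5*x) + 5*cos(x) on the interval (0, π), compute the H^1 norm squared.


||u||_{H^1(0,π)}^2 = 77*π

u'(x) = -5*sin(x) - 10*cos(5*x).
Expand u² and (u')² and integrate term by term on (0, π), using: for integers n ≥ 1, ∫_0^π sin²(nx) dx = ∫_0^π cos²(nx) dx = π/2; for n ≠ n', ∫_0^π sin(nx)sin(n'x) dx = ∫_0^π cos(nx)cos(n'x) dx = 0; and by product-to-sum, ∫_0^π sin(nx)cos(n'x) dx = ½∫_0^π [sin((n+n')x) + sin((n−n')x)] dx, which is 0 when n+n' is even and 2n/(n²−n'²) when n+n' is odd (it need not vanish on (0, π)).
  u² squared terms: (-2)²·∫sin(5x)² dx = 4·π/2 = 2*π;  (5)²·∫cos(x)² dx = 25·π/2 = 25*π/2.
  u² cross terms: 2·(-2)·(5)·∫sin(5x)·cos(x) dx = -20·(0) = 0.
  So ∫_0^π u² dx = 2*π + 25*π/2 + 0 = 29*π/2.
  (u')² squared terms: (-10)²·∫cos(5x)² dx = 100·π/2 = 50*π;  (-5)²·∫sin(x)² dx = 25·π/2 = 25*π/2.
  (u')² cross terms: 2·(-10)·(-5)·∫cos(5x)·sin(x) dx = 100·(0) = 0.
  So ∫_0^π (u')² dx = 50*π + 25*π/2 + 0 = 125*π/2.
||u||_{H^1}^2 = (29*π/2) + (125*π/2) = 77*π.


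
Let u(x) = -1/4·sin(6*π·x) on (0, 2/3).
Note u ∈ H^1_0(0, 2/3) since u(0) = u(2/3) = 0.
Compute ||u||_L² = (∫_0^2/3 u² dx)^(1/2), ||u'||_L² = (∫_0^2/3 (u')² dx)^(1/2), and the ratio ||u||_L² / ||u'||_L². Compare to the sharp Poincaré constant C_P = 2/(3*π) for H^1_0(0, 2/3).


||u||_L² / ||u'||_L² = 1/(6*π) < C_P = 2/(3*π).

u(x) = -1/4·sin(6*π·x), so u'(x) = -3*π*cos(6*π*x)/2.
Writing u(x) = A·sin(kπx/L) with A = -1/4 and k = 4, use ∫_0^L sin²(kπx/L) dx = L/2 and ∫_0^L cos²(kπx/L) dx = L/2.
u² = 1/16·sin²(6*π·x) and (u')² = 9*π^2/4·cos²(6*π·x), and each of sin², cos² integrates to L/2 = 1/3 over (0, 2/3).
∫_0^2/3 u² dx = 1/48, so ||u||_L² = sqrt(3)/12.
∫_0^2/3 (u')² dx = 3*π^2/4, so ||u'||_L² = sqrt(3)*π/2.
Ratio ||u||_L² / ||u'||_L² = 1/(6*π).
Sharp Poincaré constant on H^1_0(0, 2/3) is C_P = L/π = 2/(3*π), achieved by sin(3*π/2·x).
This is the k = 4 harmonic; the ratio L/(kπ) is strictly less than C_P = L/π, consistent with the sharp inequality ||u||_L² ≤ C_P ||u'||_L².


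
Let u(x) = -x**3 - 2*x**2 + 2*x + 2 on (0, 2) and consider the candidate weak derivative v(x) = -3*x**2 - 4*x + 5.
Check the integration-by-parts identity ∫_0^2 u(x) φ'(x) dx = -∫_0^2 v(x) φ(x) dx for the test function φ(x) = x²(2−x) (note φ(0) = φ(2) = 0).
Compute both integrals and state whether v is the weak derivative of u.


LHS = 152/15, RHS = 92/15. No, v is not the weak derivative of u.

u(x) = -x**3 - 2*x**2 + 2*x + 2, classical derivative u'(x) = -3*x**2 - 4*x + 2.
φ(x) = x²(2−x), so φ'(x) = x*(4 - 3*x).
Note φ(0) = φ(2) = 0, so the boundary term u·φ vanishes.
LHS = ∫_0^2 u(x) φ'(x) dx = ∫_0^2 (3*x^5 + 2*x^4 - 14*x^3 + 2*x^2 + 8*x) dx. Term by term:
  ∫_0^2 3*x^5 dx = 32;  ∫_0^2 2*x^4 dx = 64/5;  ∫_0^2 -14*x^3 dx = -56;
  ∫_0^2 2*x^2 dx = 16/3;  ∫_0^2 8*x dx = 16.
Sum: 32 + 64/5 − 56 + 16/3 + 16 = 152/15.
So LHS = 152/15.
∫_0^2 v(x) φ(x) dx = ∫_0^2 (3*x^5 - 2*x^4 - 13*x^3 + 10*x^2) dx. Term by term:
  ∫_0^2 3*x^5 dx = 32;  ∫_0^2 -2*x^4 dx = -64/5;  ∫_0^2 -13*x^3 dx = -52;
  ∫_0^2 10*x^2 dx = 80/3.
Sum: 32 − 64/5 − 52 + 80/3 = -92/15.
So RHS = -∫_0^2 v(x) φ(x) dx = 92/15.
LHS − RHS = 4 ≠ 0, so the identity fails.
(For a valid weak derivative the identity must hold for EVERY test function, in particular this one. The failure shows v is NOT the weak derivative of u.)
Correct weak derivative would be u'(x) = -3*x**2 - 4*x + 2.


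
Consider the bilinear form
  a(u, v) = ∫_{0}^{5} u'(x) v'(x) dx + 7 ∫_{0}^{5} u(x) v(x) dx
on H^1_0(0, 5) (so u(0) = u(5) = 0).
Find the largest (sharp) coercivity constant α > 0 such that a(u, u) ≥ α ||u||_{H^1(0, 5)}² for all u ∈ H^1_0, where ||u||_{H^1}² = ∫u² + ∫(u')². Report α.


α = 1

Coercivity of a(·,·) on H^1_0(0, 5) means a(u, u) ≥ α ||u||_{H^1}² for every u ∈ H^1_0.
The interval has length L = 5, and Poincaré/coercivity depend only on L. Here a(u, u) = ∫(u')² + (7)·∫u².
Here c = 7 ≥ 1, so a(u,u) = ∫(u')² + c∫u² ≥ ∫(u')² + ∫u² = ||u||_{H^1}², i.e. α = 1 works. No larger α is possible: a(u,u) ≥ α||u||_{H^1}² means (1−α)∫(u')² ≥ (α−c)∫u², and for the modes u_n = sin(nπ(x−x₀)/L) (x₀ the left endpoint) one has ∫u_n²/∫(u_n')² = (L/(nπ))² → 0, so a(u_n,u_n)/||u_n||_{H^1}² → 1. Hence the optimal constant is α = 1.
Therefore α = 1.


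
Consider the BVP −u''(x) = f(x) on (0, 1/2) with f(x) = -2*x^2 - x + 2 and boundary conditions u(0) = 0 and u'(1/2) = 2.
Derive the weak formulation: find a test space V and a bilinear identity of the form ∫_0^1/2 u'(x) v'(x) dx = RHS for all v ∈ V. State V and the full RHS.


V = {v ∈ H^1(0, 1/2) : v(0) = 0} (test functions vanish at x = 0 where u is specified); weak form: ∫_0^1/2 u'v' dx = ∫_0^1/2 (-2*x^2 - x + 2) v dx + 2·v(1/2) for all v ∈ V.

Multiply both sides by a test function v and integrate from 0 to 1/2:
  ∫_0^1/2 −u''(x) v(x) dx = ∫_0^1/2 f(x) v(x) dx.
Integrate the LHS by parts once:
  ∫_0^1/2 −u'' v dx = −[u'(x) v(x)]_0^1/2 + ∫_0^1/2 u'(x) v'(x) dx.
Thus ∫_0^1/2 u'(x) v'(x) dx = ∫_0^1/2 f(x) v(x) dx + [u'(x) v(x)]_0^1/2.
Choose V so that boundary terms are either known or forced to vanish.
Mixed BC: u(0) = 0 (Dirichlet) and u'(1/2) = 2 (Neumann). Define V = {v ∈ H^1(0, 1/2) : v(0) = 0}. Then [u' v]_0^1/2 = u'(1/2)·v(1/2) − u'(0)·0 = 2·v(1/2).
Weak formulation: find u (satisfying any essential BC) such that ∫_0^1/2 u'(x) v'(x) dx = ∫_0^1/2 f v dx + 2·v(1/2) for all v ∈ V (Dirichlet at 0 absorbed into V; Neumann datum at x = 1/2 contributes the boundary term).
Substituting f(x) = -2*x^2 - x + 2, the right-hand side is ∫_0^1/2 (-2*x^2 - x + 2) v dx + 2·v(1/2).


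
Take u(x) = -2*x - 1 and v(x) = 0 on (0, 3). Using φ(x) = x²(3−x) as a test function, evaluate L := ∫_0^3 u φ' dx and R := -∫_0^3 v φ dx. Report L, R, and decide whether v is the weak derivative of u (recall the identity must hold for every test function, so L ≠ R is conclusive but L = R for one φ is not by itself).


LHS = 27/2, RHS = 0. No, v is not the weak derivative of u.

u(x) = -2*x - 1, classical derivative u'(x) = -2.
φ(x) = x²(3−x), so φ'(x) = 3*x*(2 - x).
Note φ(0) = φ(3) = 0, so the boundary term u·φ vanishes.
LHS = ∫_0^3 u(x) φ'(x) dx = ∫_0^3 (6*x^3 - 9*x^2 - 6*x) dx. Term by term:
  ∫_0^3 6*x^3 dx = 243/2;  ∫_0^3 -9*x^2 dx = -81;  ∫_0^3 -6*x dx = -27.
Sum: 243/2 − 81 − 27 = 27/2.
So LHS = 27/2.
∫_0^3 v(x) φ(x) dx = ∫_0^3 (0) dx. Term by term:
  ∫_0^3 0 dx = 0.
So RHS = -∫_0^3 v(x) φ(x) dx = 0.
LHS − RHS = 27/2 ≠ 0, so the identity fails.
(For a valid weak derivative the identity must hold for EVERY test function, in particular this one. The failure shows v is NOT the weak derivative of u.)
Correct weak derivative would be u'(x) = -2.


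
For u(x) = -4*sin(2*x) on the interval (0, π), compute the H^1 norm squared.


||u||_{H^1(0,π)}^2 = 40*π

u'(x) = -8*cos(2*x).
Expand u² and (u')² and integrate term by term on (0, π), using: for integers n ≥ 1, ∫_0^π sin²(nx) dx = ∫_0^π cos²(nx) dx = π/2; for n ≠ n', ∫_0^π sin(nx)sin(n'x) dx = ∫_0^π cos(nx)cos(n'x) dx = 0; and by product-to-sum, ∫_0^π sin(nx)cos(n'x) dx = ½∫_0^π [sin((n+n')x) + sin((n−n')x)] dx, which is 0 when n+n' is even and 2n/(n²−n'²) when n+n' is odd (it need not vanish on (0, π)).
  u² squared terms: (-4)²·∫sin(2x)² dx = 16·π/2 = 8*π.
  So ∫_0^π u² dx = 8*π.
  (u')² squared terms: (-8)²·∫cos(2x)² dx = 64·π/2 = 32*π.
  So ∫_0^π (u')² dx = 32*π.
||u||_{H^1}^2 = (8*π) + (32*π) = 40*π.


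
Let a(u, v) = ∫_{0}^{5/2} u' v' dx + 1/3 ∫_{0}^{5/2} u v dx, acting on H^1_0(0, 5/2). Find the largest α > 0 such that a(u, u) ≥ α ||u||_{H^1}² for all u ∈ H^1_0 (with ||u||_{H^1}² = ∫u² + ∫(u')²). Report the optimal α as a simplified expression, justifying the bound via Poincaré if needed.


α = (25 + 12*π^2)/(3*(25 + 4*π^2))

Coercivity of a(·,·) on H^1_0(0, 5/2) means a(u, u) ≥ α ||u||_{H^1}² for every u ∈ H^1_0.
The interval has length L = 5/2, and Poincaré/coercivity depend only on L. Here a(u, u) = ∫(u')² + (1/3)·∫u².
Here 0 < c = 1/3 < 1. The condition a(u,u) ≥ α||u||_{H^1}² reads (1−α)∫(u')² ≥ (α−c)∫u². Any admissible α is ≤ 1 (rapidly oscillating u have ∫u²/∫(u')² → 0), and α = 1 would force 0 ≥ (1−c)∫u², impossible since c < 1; so 1−α > 0. By the sharp Poincaré inequality on H^1_0 of an interval of length L, ∫(u')² ≥ (π/L)²∫u² with equality for the first sine mode sin(π(x−x₀)/L) (x₀ the left endpoint), so the inequality holds for all u iff (1−α)(π/L)² ≥ α − c, i.e. α ≤ ((π/L)² + c)/((π/L)² + 1) = (1 + c(L/π)²)/(1 + (L/π)²). With (π/L)² = 4*π^2/25 and c = 1/3, the largest admissible constant is α = ((π/L)² + c)/((π/L)² + 1).
Simplifying, α = (25 + 12*π^2)/(3*(25 + 4*π^2)).


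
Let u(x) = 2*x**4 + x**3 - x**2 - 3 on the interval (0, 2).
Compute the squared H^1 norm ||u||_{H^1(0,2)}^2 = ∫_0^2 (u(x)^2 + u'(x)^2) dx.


||u||_{H^1}^2 = 540766/315

The H^1 norm (squared) on an interval (0, L) is
  ||u||_{H^1}^2 = ∫_0^L u(x)^2 dx + ∫_0^L u'(x)^2 dx.
Compute u'(x) = 8*x**3 + 3*x**2 - 2*x.
Then u(x)^2 = 4*x**8 + 4*x**7 - 3*x**6 - 2*x**5 - 11*x**4 - 6*x**3 + 6*x**2 + 9 and u'(x)^2 = 64*x**6 + 48*x**5 - 23*x**4 - 12*x**3 + 4*x**2.
Integrate each monomial from 0 to 2 using ∫_0^2 c·x^n dx = c·2^(n+1)/(n+1):
  ∫_0^2 u(x)^2 dx = ∫_0^2 (4*x^8 + 4*x^7 - 3*x^6 - 2*x^5 - 11*x^4 - 6*x^3 + 6*x^2 + 9) dx. Term by term:
    ∫_0^2 4*x^8 dx = 2048/9;  ∫_0^2 4*x^7 dx = 128;  ∫_0^2 -3*x^6 dx = -384/7;
    ∫_0^2 -2*x^5 dx = -64/3;  ∫_0^2 -11*x^4 dx = -352/5;  ∫_0^2 -6*x^3 dx = -24;
    ∫_0^2 6*x^2 dx = 16;  ∫_0^2 9 dx = 18.
  Sum: 2048/9 + 128 − 384/7 − 64/3 − 352/5 − 24 + 16 + 18 = 68974/315.
  ∫_0^2 u'(x)^2 dx = ∫_0^2 (64*x^6 + 48*x^5 - 23*x^4 - 12*x^3 + 4*x^2) dx. Term by term:
    ∫_0^2 64*x^6 dx = 8192/7;  ∫_0^2 48*x^5 dx = 512;  ∫_0^2 -23*x^4 dx = -736/5;
    ∫_0^2 -12*x^3 dx = -48;  ∫_0^2 4*x^2 dx = 32/3.
  Sum: 8192/7 + 512 − 736/5 − 48 + 32/3 = 157264/105.
Adding: ||u||_{H^1}^2 = 68974/315 + 157264/105 = 540766/315.


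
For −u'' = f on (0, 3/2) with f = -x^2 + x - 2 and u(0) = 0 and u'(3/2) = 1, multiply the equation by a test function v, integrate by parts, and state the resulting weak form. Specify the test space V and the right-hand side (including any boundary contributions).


V = {v ∈ H^1(0, 3/2) : v(0) = 0} (test functions vanish at x = 0 where u is specified); weak form: ∫_0^3/2 u'v' dx = ∫_0^3/2 (-x^2 + x - 2) v dx + v(3/2) for all v ∈ V.

Multiply both sides by a test function v and integrate from 0 to 3/2:
  ∫_0^3/2 −u''(x) v(x) dx = ∫_0^3/2 f(x) v(x) dx.
Integrate the LHS by parts once:
  ∫_0^3/2 −u'' v dx = −[u'(x) v(x)]_0^3/2 + ∫_0^3/2 u'(x) v'(x) dx.
Thus ∫_0^3/2 u'(x) v'(x) dx = ∫_0^3/2 f(x) v(x) dx + [u'(x) v(x)]_0^3/2.
Choose V so that boundary terms are either known or forced to vanish.
Mixed BC: u(0) = 0 (Dirichlet) and u'(3/2) = 1 (Neumann). Define V = {v ∈ H^1(0, 3/2) : v(0) = 0}. Then [u' v]_0^3/2 = u'(3/2)·v(3/2) − u'(0)·0 = v(3/2).
Weak formulation: find u (satisfying any essential BC) such that ∫_0^3/2 u'(x) v'(x) dx = ∫_0^3/2 f v dx + v(3/2) for all v ∈ V (Dirichlet at 0 absorbed into V; Neumann datum at x = 3/2 contributes the boundary term).
Substituting f(x) = -x^2 + x - 2, the right-hand side is ∫_0^3/2 (-x^2 + x - 2) v dx + v(3/2).


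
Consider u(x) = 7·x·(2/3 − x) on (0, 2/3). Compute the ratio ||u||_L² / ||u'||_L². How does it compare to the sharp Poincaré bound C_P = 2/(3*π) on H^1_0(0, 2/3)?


||u||_L² / ||u'||_L² = sqrt(10)/15 < C_P = 2/(3*π).

u(x) = 7·x·(2/3 − x), so u'(x) = 14/3 - 14*x.
u(x) = 7·x·(2/3 − x) vanishes at x = 0 and x = 2/3, so u ∈ H^1_0(0, 2/3). Differentiate via the product rule and integrate the resulting polynomials term by term.
  ∫_0^2/3 u² dx = ∫_0^2/3 (49*x^4 - 196*x^3/3 + 196*x^2/9) dx. Term by term:
    ∫_0^2/3 49*x^4 dx = 1568/1215;  ∫_0^2/3 -196*x^3/3 dx = -784/243;  ∫_0^2/3 196*x^2/9 dx = 1568/729.
  Sum: 1568/1215 − 784/243 + 1568/729 = 784/3645.
  ∫_0^2/3 (u')² dx = ∫_0^2/3 (196*x^2 - 392*x/3 + 196/9) dx. Term by term:
    ∫_0^2/3 196*x^2 dx = 1568/81;  ∫_0^2/3 -392*x/3 dx = -784/27;  ∫_0^2/3 196/9 dx = 392/27.
  Sum: 1568/81 − 784/27 + 392/27 = 392/81.
∫_0^2/3 u² dx = 784/3645, so ||u||_L² = 28*sqrt(5)/135.
∫_0^2/3 (u')² dx = 392/81, so ||u'||_L² = 14*sqrt(2)/9.
Ratio ||u||_L² / ||u'||_L² = sqrt(10)/15.
Sharp Poincaré constant on H^1_0(0, 2/3) is C_P = L/π = 2/(3*π), achieved by sin(3*π/2·x).
A polynomial bump cannot attain the sharp Poincaré constant (only the first sine eigenfunction does), so the ratio is strictly less than C_P, consistent with ||u||_L² ≤ C_P ||u'||_L².


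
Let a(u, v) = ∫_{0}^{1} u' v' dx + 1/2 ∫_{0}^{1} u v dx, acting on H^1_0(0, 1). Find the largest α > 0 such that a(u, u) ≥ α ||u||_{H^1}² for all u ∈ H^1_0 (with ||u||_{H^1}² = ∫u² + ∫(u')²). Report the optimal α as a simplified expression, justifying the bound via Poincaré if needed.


α = (1/2 + π^2)/(1 + π^2)

Coercivity of a(·,·) on H^1_0(0, 1) means a(u, u) ≥ α ||u||_{H^1}² for every u ∈ H^1_0.
The interval has length L = 1, and Poincaré/coercivity depend only on L. Here a(u, u) = ∫(u')² + (1/2)·∫u².
Here 0 < c = 1/2 < 1. The condition a(u,u) ≥ α||u||_{H^1}² reads (1−α)∫(u')² ≥ (α−c)∫u². Any admissible α is ≤ 1 (rapidly oscillating u have ∫u²/∫(u')² → 0), and α = 1 would force 0 ≥ (1−c)∫u², impossible since c < 1; so 1−α > 0. By the sharp Poincaré inequality on H^1_0 of an interval of length L, ∫(u')² ≥ (π/L)²∫u² with equality for the first sine mode sin(π(x−x₀)/L) (x₀ the left endpoint), so the inequality holds for all u iff (1−α)(π/L)² ≥ α − c, i.e. α ≤ ((π/L)² + c)/((π/L)² + 1) = (1 + c(L/π)²)/(1 + (L/π)²). With (π/L)² = π^2 and c = 1/2, the largest admissible constant is α = ((π/L)² + c)/((π/L)² + 1).
Simplifying, α = (1/2 + π^2)/(1 + π^2).


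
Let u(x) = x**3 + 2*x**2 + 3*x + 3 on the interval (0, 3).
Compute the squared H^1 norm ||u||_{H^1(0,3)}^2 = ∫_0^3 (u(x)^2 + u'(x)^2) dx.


||u||_{H^1}^2 = 231723/70

The H^1 norm (squared) on an interval (0, L) is
  ||u||_{H^1}^2 = ∫_0^L u(x)^2 dx + ∫_0^L u'(x)^2 dx.
Compute u'(x) = 3*x**2 + 4*x + 3.
Then u(x)^2 = x**6 + 4*x**5 + 10*x**4 + 18*x**3 + 21*x**2 + 18*x + 9 and u'(x)^2 = 9*x**4 + 24*x**3 + 34*x**2 + 24*x + 9.
Integrate each monomial from 0 to 3 using ∫_0^3 c·x^n dx = c·3^(n+1)/(n+1):
  ∫_0^3 u(x)^2 dx = ∫_0^3 (x^6 + 4*x^5 + 10*x^4 + 18*x^3 + 21*x^2 + 18*x + 9) dx. Term by term:
    ∫_0^3 x^6 dx = 2187/7;  ∫_0^3 4*x^5 dx = 486;  ∫_0^3 10*x^4 dx = 486;
    ∫_0^3 18*x^3 dx = 729/2;  ∫_0^3 21*x^2 dx = 189;  ∫_0^3 18*x dx = 81;
    ∫_0^3 9 dx = 27.
  Sum: 2187/7 + 486 + 486 + 729/2 + 189 + 81 + 27 = 27243/14.
  ∫_0^3 u'(x)^2 dx = ∫_0^3 (9*x^4 + 24*x^3 + 34*x^2 + 24*x + 9) dx. Term by term:
    ∫_0^3 9*x^4 dx = 2187/5;  ∫_0^3 24*x^3 dx = 486;  ∫_0^3 34*x^2 dx = 306;
    ∫_0^3 24*x dx = 108;  ∫_0^3 9 dx = 27.
  Sum: 2187/5 + 486 + 306 + 108 + 27 = 6822/5.
Adding: ||u||_{H^1}^2 = 27243/14 + 6822/5 = 231723/70.


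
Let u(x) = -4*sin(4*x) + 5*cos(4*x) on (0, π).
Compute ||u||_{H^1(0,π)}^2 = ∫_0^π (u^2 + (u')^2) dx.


||u||_{H^1(0,π)}^2 = 697*π/2

u'(x) = -20*sin(4*x) - 16*cos(4*x).
Expand u² and (u')² and integrate term by term on (0, π), using: for integers n ≥ 1, ∫_0^π sin²(nx) dx = ∫_0^π cos²(nx) dx = π/2; for n ≠ n', ∫_0^π sin(nx)sin(n'x) dx = ∫_0^π cos(nx)cos(n'x) dx = 0; and by product-to-sum, ∫_0^π sin(nx)cos(n'x) dx = ½∫_0^π [sin((n+n')x) + sin((n−n')x)] dx, which is 0 when n+n' is even and 2n/(n²−n'²) when n+n' is odd (it need not vanish on (0, π)).
  u² squared terms: (-4)²·∫sin(4x)² dx = 16·π/2 = 8*π;  (5)²·∫cos(4x)² dx = 25·π/2 = 25*π/2.
  u² cross terms: 2·(-4)·(5)·∫sin(4x)·cos(4x) dx = -40·(0) = 0.
  So ∫_0^π u² dx = 8*π + 25*π/2 + 0 = 41*π/2.
  (u')² squared terms: (-20)²·∫sin(4x)² dx = 400·π/2 = 200*π;  (-16)²·∫cos(4x)² dx = 256·π/2 = 128*π.
  (u')² cross terms: 2·(-20)·(-16)·∫sin(4x)·cos(4x) dx = 640·(0) = 0.
  So ∫_0^π (u')² dx = 200*π + 128*π + 0 = 328*π.
||u||_{H^1}^2 = (41*π/2) + (328*π) = 697*π/2.


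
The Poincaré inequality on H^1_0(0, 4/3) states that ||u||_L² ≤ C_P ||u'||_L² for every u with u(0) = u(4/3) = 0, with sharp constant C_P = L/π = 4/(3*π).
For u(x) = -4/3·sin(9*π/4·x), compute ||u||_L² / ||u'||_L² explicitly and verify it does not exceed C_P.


||u||_L² / ||u'||_L² = 4/(9*π) < C_P = 4/(3*π).

u(x) = -4/3·sin(9*π/4·x), so u'(x) = -3*π*cos(9*π*x/4).
Writing u(x) = A·sin(kπx/L) with A = -4/3 and k = 3, use ∫_0^L sin²(kπx/L) dx = L/2 and ∫_0^L cos²(kπx/L) dx = L/2.
u² = 16/9·sin²(9*π/4·x) and (u')² = 9*π^2·cos²(9*π/4·x), and each of sin², cos² integrates to L/2 = 2/3 over (0, 4/3).
∫_0^4/3 u² dx = 32/27, so ||u||_L² = 4*sqrt(6)/9.
∫_0^4/3 (u')² dx = 6*π^2, so ||u'||_L² = sqrt(6)*π.
Ratio ||u||_L² / ||u'||_L² = 4/(9*π).
Sharp Poincaré constant on H^1_0(0, 4/3) is C_P = L/π = 4/(3*π), achieved by sin(3*π/4·x).
This is the k = 3 harmonic; the ratio L/(kπ) is strictly less than C_P = L/π, consistent with the sharp inequality ||u||_L² ≤ C_P ||u'||_L².


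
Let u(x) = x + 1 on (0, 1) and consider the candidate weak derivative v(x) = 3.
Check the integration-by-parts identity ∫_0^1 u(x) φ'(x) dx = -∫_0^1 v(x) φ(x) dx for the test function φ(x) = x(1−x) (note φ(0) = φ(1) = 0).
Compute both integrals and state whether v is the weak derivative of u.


LHS = -1/6, RHS = -1/2. No, v is not the weak derivative of u.

u(x) = x + 1, classical derivative u'(x) = 1.
φ(x) = x(1−x), so φ'(x) = 1 - 2*x.
Note φ(0) = φ(1) = 0, so the boundary term u·φ vanishes.
LHS = ∫_0^1 u(x) φ'(x) dx = ∫_0^1 (-2*x^2 - x + 1) dx. Term by term:
  ∫_0^1 -2*x^2 dx = -2/3;  ∫_0^1 -x dx = -1/2;  ∫_0^1 1 dx = 1.
Sum: -2/3 − 1/2 + 1 = -1/6.
So LHS = -1/6.
∫_0^1 v(x) φ(x) dx = ∫_0^1 (-3*x^2 + 3*x) dx. Term by term:
  ∫_0^1 -3*x^2 dx = -1;  ∫_0^1 3*x dx = 3/2.
Sum: -1 + 3/2 = 1/2.
So RHS = -∫_0^1 v(x) φ(x) dx = -1/2.
LHS − RHS = 1/3 ≠ 0, so the identity fails.
(For a valid weak derivative the identity must hold for EVERY test function, in particular this one. The failure shows v is NOT the weak derivative of u.)
Correct weak derivative would be u'(x) = 1.


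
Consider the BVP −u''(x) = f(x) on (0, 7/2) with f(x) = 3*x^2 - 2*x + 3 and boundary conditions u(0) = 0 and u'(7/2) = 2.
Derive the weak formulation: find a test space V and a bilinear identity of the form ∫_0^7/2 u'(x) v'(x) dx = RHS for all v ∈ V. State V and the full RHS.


V = {v ∈ H^1(0, 7/2) : v(0) = 0} (test functions vanish at x = 0 where u is specified); weak form: ∫_0^7/2 u'v' dx = ∫_0^7/2 (3*x^2 - 2*x + 3) v dx + 2·v(7/2) for all v ∈ V.

Multiply both sides by a test function v and integrate from 0 to 7/2:
  ∫_0^7/2 −u''(x) v(x) dx = ∫_0^7/2 f(x) v(x) dx.
Integrate the LHS by parts once:
  ∫_0^7/2 −u'' v dx = −[u'(x) v(x)]_0^7/2 + ∫_0^7/2 u'(x) v'(x) dx.
Thus ∫_0^7/2 u'(x) v'(x) dx = ∫_0^7/2 f(x) v(x) dx + [u'(x) v(x)]_0^7/2.
Choose V so that boundary terms are either known or forced to vanish.
Mixed BC: u(0) = 0 (Dirichlet) and u'(7/2) = 2 (Neumann). Define V = {v ∈ H^1(0, 7/2) : v(0) = 0}. Then [u' v]_0^7/2 = u'(7/2)·v(7/2) − u'(0)·0 = 2·v(7/2).
Weak formulation: find u (satisfying any essential BC) such that ∫_0^7/2 u'(x) v'(x) dx = ∫_0^7/2 f v dx + 2·v(7/2) for all v ∈ V (Dirichlet at 0 absorbed into V; Neumann datum at x = 7/2 contributes the boundary term).
Substituting f(x) = 3*x^2 - 2*x + 3, the right-hand side is ∫_0^7/2 (3*x^2 - 2*x + 3) v dx + 2·v(7/2).


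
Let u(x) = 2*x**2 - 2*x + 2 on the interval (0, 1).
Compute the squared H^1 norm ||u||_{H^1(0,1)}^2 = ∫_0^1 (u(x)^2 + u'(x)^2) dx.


||u||_{H^1}^2 = 62/15

The H^1 norm (squared) on an interval (0, L) is
  ||u||_{H^1}^2 = ∫_0^L u(x)^2 dx + ∫_0^L u'(x)^2 dx.
Compute u'(x) = 4*x - 2.
Then u(x)^2 = 4*x**4 - 8*x**3 + 12*x**2 - 8*x + 4 and u'(x)^2 = 16*x**2 - 16*x + 4.
Integrate each monomial from 0 to 1 using ∫_0^1 c·x^n dx = c·1^(n+1)/(n+1):
  ∫_0^1 u(x)^2 dx = ∫_0^1 (4*x^4 - 8*x^3 + 12*x^2 - 8*x + 4) dx. Term by term:
    ∫_0^1 4*x^4 dx = 4/5;  ∫_0^1 -8*x^3 dx = -2;  ∫_0^1 12*x^2 dx = 4;
    ∫_0^1 -8*x dx = -4;  ∫_0^1 4 dx = 4.
  Sum: 4/5 − 2 + 4 − 4 + 4 = 14/5.
  ∫_0^1 u'(x)^2 dx = ∫_0^1 (16*x^2 - 16*x + 4) dx. Term by term:
    ∫_0^1 16*x^2 dx = 16/3;  ∫_0^1 -16*x dx = -8;  ∫_0^1 4 dx = 4.
  Sum: 16/3 − 8 + 4 = 4/3.
Adding: ||u||_{H^1}^2 = 14/5 + 4/3 = 62/15.


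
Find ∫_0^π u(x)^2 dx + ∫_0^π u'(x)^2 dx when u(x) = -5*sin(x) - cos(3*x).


||u||_{H^1(0,π)}^2 = 30*π

u'(x) = 3*sin(3*x) - 5*cos(x).
Expand u² and (u')² and integrate term by term on (0, π), using: for integers n ≥ 1, ∫_0^π sin²(nx) dx = ∫_0^π cos²(nx) dx = π/2; for n ≠ n', ∫_0^π sin(nx)sin(n'x) dx = ∫_0^π cos(nx)cos(n'x) dx = 0; and by product-to-sum, ∫_0^π sin(nx)cos(n'x) dx = ½∫_0^π [sin((n+n')x) + sin((n−n')x)] dx, which is 0 when n+n' is even and 2n/(n²−n'²) when n+n' is odd (it need not vanish on (0, π)).
  u² squared terms: (-1)²·∫cos(3x)² dx = 1·π/2 = π/2;  (-5)²·∫sin(x)² dx = 25·π/2 = 25*π/2.
  u² cross terms: 2·(-1)·(-5)·∫cos(3x)·sin(x) dx = 10·(0) = 0.
  So ∫_0^π u² dx = π/2 + 25*π/2 + 0 = 13*π.
  (u')² squared terms: (-5)²·∫cos(x)² dx = 25·π/2 = 25*π/2;  (3)²·∫sin(3x)² dx = 9·π/2 = 9*π/2.
  (u')² cross terms: 2·(-5)·(3)·∫cos(x)·sin(3x) dx = -30·(0) = 0.
  So ∫_0^π (u')² dx = 25*π/2 + 9*π/2 + 0 = 17*π.
||u||_{H^1}^2 = (13*π) + (17*π) = 30*π.


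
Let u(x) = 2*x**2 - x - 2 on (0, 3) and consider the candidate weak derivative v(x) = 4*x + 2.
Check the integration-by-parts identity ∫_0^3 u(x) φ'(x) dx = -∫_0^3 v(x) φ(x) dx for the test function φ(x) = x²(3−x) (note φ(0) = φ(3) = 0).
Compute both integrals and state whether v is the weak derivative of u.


LHS = -837/20, RHS = -621/10. No, v is not the weak derivative of u.

u(x) = 2*x**2 - x - 2, classical derivative u'(x) = 4*x - 1.
φ(x) = x²(3−x), so φ'(x) = 3*x*(2 - x).
Note φ(0) = φ(3) = 0, so the boundary term u·φ vanishes.
LHS = ∫_0^3 u(x) φ'(x) dx = ∫_0^3 (-6*x^4 + 15*x^3 - 12*x) dx. Term by term:
  ∫_0^3 -6*x^4 dx = -1458/5;  ∫_0^3 15*x^3 dx = 1215/4;  ∫_0^3 -12*x dx = -54.
Sum: -1458/5 + 1215/4 − 54 = -837/20.
So LHS = -837/20.
∫_0^3 v(x) φ(x) dx = ∫_0^3 (-4*x^4 + 10*x^3 + 6*x^2) dx. Term by term:
  ∫_0^3 -4*x^4 dx = -972/5;  ∫_0^3 10*x^3 dx = 405/2;  ∫_0^3 6*x^2 dx = 54.
Sum: -972/5 + 405/2 + 54 = 621/10.
So RHS = -∫_0^3 v(x) φ(x) dx = -621/10.
LHS − RHS = 81/4 ≠ 0, so the identity fails.
(For a valid weak derivative the identity must hold for EVERY test function, in particular this one. The failure shows v is NOT the weak derivative of u.)
Correct weak derivative would be u'(x) = 4*x - 1.


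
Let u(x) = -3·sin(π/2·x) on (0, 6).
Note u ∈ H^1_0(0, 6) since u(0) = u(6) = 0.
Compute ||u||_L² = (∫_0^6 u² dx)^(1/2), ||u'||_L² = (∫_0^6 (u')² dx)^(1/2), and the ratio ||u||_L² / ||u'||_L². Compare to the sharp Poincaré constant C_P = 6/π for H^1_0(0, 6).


||u||_L² / ||u'||_L² = 2/π < C_P = 6/π.

u(x) = -3·sin(π/2·x), so u'(x) = -3*π*cos(π*x/2)/2.
Writing u(x) = A·sin(kπx/L) with A = -3 and k = 3, use ∫_0^L sin²(kπx/L) dx = L/2 and ∫_0^L cos²(kπx/L) dx = L/2.
u² = 9·sin²(π/2·x) and (u')² = 9*π^2/4·cos²(π/2·x), and each of sin², cos² integrates to L/2 = 3 over (0, 6).
∫_0^6 u² dx = 27, so ||u||_L² = 3*sqrt(3).
∫_0^6 (u')² dx = 27*π^2/4, so ||u'||_L² = 3*sqrt(3)*π/2.
Ratio ||u||_L² / ||u'||_L² = 2/π.
Sharp Poincaré constant on H^1_0(0, 6) is C_P = L/π = 6/π, achieved by sin(π/6·x).
This is the k = 3 harmonic; the ratio L/(kπ) is strictly less than C_P = L/π, consistent with the sharp inequality ||u||_L² ≤ C_P ||u'||_L².


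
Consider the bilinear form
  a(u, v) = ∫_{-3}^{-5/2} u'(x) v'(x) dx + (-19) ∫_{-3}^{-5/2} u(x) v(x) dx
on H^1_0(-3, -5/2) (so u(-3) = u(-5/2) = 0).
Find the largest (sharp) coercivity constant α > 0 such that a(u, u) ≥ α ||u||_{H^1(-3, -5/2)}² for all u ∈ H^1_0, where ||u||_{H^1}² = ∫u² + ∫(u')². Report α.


α = (-19 + 4*π^2)/(1 + 4*π^2)

Coercivity of a(·,·) on H^1_0(-3, -5/2) means a(u, u) ≥ α ||u||_{H^1}² for every u ∈ H^1_0.
The interval has length L = 1/2, and Poincaré/coercivity depend only on L. Here a(u, u) = ∫(u')² + (-19)·∫u².
Here c = -19 < 0 with |c| < (π/L)² = 4*π^2, so coercivity still holds. The condition a(u,u) ≥ α||u||_{H^1}² reads (1−α)∫(u')² ≥ (α−c)∫u². Any admissible α is ≤ 1 (rapidly oscillating u have ∫u²/∫(u')² → 0), and α = 1 would force 0 ≥ (1−c)∫u², impossible since c < 1; so 1−α > 0. By the sharp Poincaré inequality on H^1_0 of an interval of length L, ∫(u')² ≥ (π/L)²∫u² with equality for the first sine mode sin(π(x−x₀)/L) (x₀ the left endpoint), so the inequality holds for all u iff (1−α)(π/L)² ≥ α − c, i.e. α ≤ ((π/L)² + c)/((π/L)² + 1) = (1 + c(L/π)²)/(1 + (L/π)²). (Direct route, valid since c ≤ 0: Poincaré gives c∫u² ≥ c(L/π)²∫(u')², so a(u,u) ≥ (1 + c(L/π)²)∫(u')², while ||u||_{H^1}² ≤ (1 + (L/π)²)∫(u')²; dividing yields the same α.) With (π/L)² = 4*π^2 and c = -19, the largest admissible constant is α = ((π/L)² + c)/((π/L)² + 1).
Simplifying, α = (-19 + 4*π^2)/(1 + 4*π^2).


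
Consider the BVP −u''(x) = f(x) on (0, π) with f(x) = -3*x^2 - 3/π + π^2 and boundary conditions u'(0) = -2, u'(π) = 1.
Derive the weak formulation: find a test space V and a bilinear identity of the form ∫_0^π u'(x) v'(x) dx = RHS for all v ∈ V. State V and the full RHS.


V = H^1(0, π) (v unrestricted at boundary; u is determined up to an additive constant); weak form: ∫_0^π u'v' dx = ∫_0^π (-3*x^2 - 3/π + π^2) v dx + v(π) + 2·v(0) for all v ∈ V.

Multiply both sides by a test function v and integrate from 0 to π:
  ∫_0^π −u''(x) v(x) dx = ∫_0^π f(x) v(x) dx.
Integrate the LHS by parts once:
  ∫_0^π −u'' v dx = −[u'(x) v(x)]_0^π + ∫_0^π u'(x) v'(x) dx.
Thus ∫_0^π u'(x) v'(x) dx = ∫_0^π f(x) v(x) dx + [u'(x) v(x)]_0^π.
Choose V so that boundary terms are either known or forced to vanish.
u has inhomogeneous Neumann u'(0) = -2, u'(π) = 1. [u' v]_0^π = (1)·v(π) − (-2)·v(0) = v(π) + 2·v(0). Take V = H^1(0, π); boundary term becomes part of RHS.
Weak formulation: find u (satisfying any essential BC) such that ∫_0^π u'(x) v'(x) dx = ∫_0^π f v dx + v(π) + 2·v(0) for all v ∈ V (Neumann data are natural BCs: they enter the RHS as boundary terms).
Substituting f(x) = -3*x^2 - 3/π + π^2, the right-hand side is ∫_0^π (-3*x^2 - 3/π + π^2) v dx + v(π) + 2·v(0).
Compatibility check (pure Neumann): taking v ≡ 1 ∈ V gives 0 = ∫_0^π f dx + (1) − (-2), i.e. ∫_0^π f dx must equal u'(0) − u'(π) = -3. Indeed ∫_0^π (-3*x^2 - 3/π + π^2) dx = -3, so the data are compatible. The solution is then unique only up to an additive constant (fix it e.g. by requiring ∫_0^π u dx = 0).


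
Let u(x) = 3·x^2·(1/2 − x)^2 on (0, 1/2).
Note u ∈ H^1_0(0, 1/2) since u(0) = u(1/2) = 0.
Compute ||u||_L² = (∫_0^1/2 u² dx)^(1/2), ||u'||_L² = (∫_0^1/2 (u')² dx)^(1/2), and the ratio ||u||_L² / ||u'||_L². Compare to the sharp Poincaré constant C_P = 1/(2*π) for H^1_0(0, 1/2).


||u||_L² / ||u'||_L² = sqrt(3)/12 < C_P = 1/(2*π).

u(x) = 3·x^2·(1/2 − x)^2, so u'(x) = 3*x*(2*x - 1)*(4*x - 1)/2.
u(x) = 3·x^2·(1/2 − x)^2 vanishes at x = 0 and x = 1/2, so u ∈ H^1_0(0, 1/2). Differentiate via the product rule and integrate the resulting polynomials term by term.
  ∫_0^1/2 u² dx = ∫_0^1/2 (9*x^8 - 18*x^7 + 27*x^6/2 - 9*x^5/2 + 9*x^4/16) dx. Term by term:
    ∫_0^1/2 9*x^8 dx = 1/512;  ∫_0^1/2 -18*x^7 dx = -9/1024;  ∫_0^1/2 27*x^6/2 dx = 27/1792;
    ∫_0^1/2 -9*x^5/2 dx = -3/256;  ∫_0^1/2 9*x^4/16 dx = 9/2560.
  Sum: 1/512 − 9/1024 + 27/1792 − 3/256 + 9/2560 = 1/35840.
  ∫_0^1/2 (u')² dx = ∫_0^1/2 (144*x^6 - 216*x^5 + 117*x^4 - 27*x^3 + 9*x^2/4) dx. Term by term:
    ∫_0^1/2 144*x^6 dx = 9/56;  ∫_0^1/2 -216*x^5 dx = -9/16;  ∫_0^1/2 117*x^4 dx = 117/160;
    ∫_0^1/2 -27*x^3 dx = -27/64;  ∫_0^1/2 9*x^2/4 dx = 3/32.
  Sum: 9/56 − 9/16 + 117/160 − 27/64 + 3/32 = 3/2240.
∫_0^1/2 u² dx = 1/35840, so ||u||_L² = sqrt(35)/1120.
∫_0^1/2 (u')² dx = 3/2240, so ||u'||_L² = sqrt(105)/280.
Ratio ||u||_L² / ||u'||_L² = sqrt(3)/12.
Sharp Poincaré constant on H^1_0(0, 1/2) is C_P = L/π = 1/(2*π), achieved by sin(2*π·x).
A polynomial bump cannot attain the sharp Poincaré constant (only the first sine eigenfunction does), so the ratio is strictly less than C_P, consistent with ||u||_L² ≤ C_P ||u'||_L².


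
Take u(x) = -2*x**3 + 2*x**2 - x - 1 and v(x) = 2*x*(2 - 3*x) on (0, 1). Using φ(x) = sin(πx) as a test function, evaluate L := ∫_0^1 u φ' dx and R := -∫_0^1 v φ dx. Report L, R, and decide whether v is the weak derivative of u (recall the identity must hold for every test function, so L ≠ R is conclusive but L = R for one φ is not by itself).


LHS = -24/π^3 + 4/π, RHS = -24/π^3 + 2/π. No, v is not the weak derivative of u.

u(x) = -2*x**3 + 2*x**2 - x - 1, classical derivative u'(x) = -6*x**2 + 4*x - 1.
φ(x) = sin(πx), so φ'(x) = π*cos(π*x).
Note φ(0) = φ(1) = 0, so the boundary term u·φ vanishes.
LHS = ∫_0^1 u(x) φ'(x) dx = ∫_0^1 (-2*π*x^3*cos(π*x) + 2*π*x^2*cos(π*x) - π*x*cos(π*x) - π*cos(π*x)) dx. Term by term:
  ∫_0^1 -π*cos(π*x) dx = 0;  ∫_0^1 -π*x*cos(π*x) dx = 2/π;  ∫_0^1 -2*π*x^3*cos(π*x) dx = -24/π^3 + 6/π;
  ∫_0^1 2*π*x^2*cos(π*x) dx = -4/π.
Sum: 0 + 2/π + -24/π^3 + 6/π − 4/π = -24/π^3 + 4/π.
So LHS = -24/π^3 + 4/π.
∫_0^1 v(x) φ(x) dx = ∫_0^1 (-6*x^2*sin(π*x) + 4*x*sin(π*x)) dx. Term by term:
  ∫_0^1 -6*x^2*sin(π*x) dx = -6/π + 24/π^3;  ∫_0^1 4*x*sin(π*x) dx = 4/π.
Sum: -6/π + 24/π^3 + 4/π = -2/π + 24/π^3.
So RHS = -∫_0^1 v(x) φ(x) dx = -24/π^3 + 2/π.
LHS − RHS = 2/π ≠ 0, so the identity fails.
(For a valid weak derivative the identity must hold for EVERY test function, in particular this one. The failure shows v is NOT the weak derivative of u.)
Correct weak derivative would be u'(x) = -6*x**2 + 4*x - 1.


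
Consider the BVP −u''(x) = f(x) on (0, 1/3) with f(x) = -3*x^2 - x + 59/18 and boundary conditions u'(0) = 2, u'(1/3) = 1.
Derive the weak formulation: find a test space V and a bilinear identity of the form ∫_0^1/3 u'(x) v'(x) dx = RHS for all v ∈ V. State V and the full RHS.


V = H^1(0, 1/3) (v unrestricted at boundary; u is determined up to an additive constant); weak form: ∫_0^1/3 u'v' dx = ∫_0^1/3 (-3*x^2 - x + 59/18) v dx + v(1/3) − 2·v(0) for all v ∈ V.

Multiply both sides by a test function v and integrate from 0 to 1/3:
  ∫_0^1/3 −u''(x) v(x) dx = ∫_0^1/3 f(x) v(x) dx.
Integrate the LHS by parts once:
  ∫_0^1/3 −u'' v dx = −[u'(x) v(x)]_0^1/3 + ∫_0^1/3 u'(x) v'(x) dx.
Thus ∫_0^1/3 u'(x) v'(x) dx = ∫_0^1/3 f(x) v(x) dx + [u'(x) v(x)]_0^1/3.
Choose V so that boundary terms are either known or forced to vanish.
u has inhomogeneous Neumann u'(0) = 2, u'(1/3) = 1. [u' v]_0^1/3 = (1)·v(1/3) − (2)·v(0) = v(1/3) − 2·v(0). Take V = H^1(0, 1/3); boundary term becomes part of RHS.
Weak formulation: find u (satisfying any essential BC) such that ∫_0^1/3 u'(x) v'(x) dx = ∫_0^1/3 f v dx + v(1/3) − 2·v(0) for all v ∈ V (Neumann data are natural BCs: they enter the RHS as boundary terms).
Substituting f(x) = -3*x^2 - x + 59/18, the right-hand side is ∫_0^1/3 (-3*x^2 - x + 59/18) v dx + v(1/3) − 2·v(0).
Compatibility check (pure Neumann): taking v ≡ 1 ∈ V gives 0 = ∫_0^1/3 f dx + (1) − (2), i.e. ∫_0^1/3 f dx must equal u'(0) − u'(1/3) = 1. Indeed ∫_0^1/3 (-3*x^2 - x + 59/18) dx = 1, so the data are compatible. The solution is then unique only up to an additive constant (fix it e.g. by requiring ∫_0^1/3 u dx = 0).


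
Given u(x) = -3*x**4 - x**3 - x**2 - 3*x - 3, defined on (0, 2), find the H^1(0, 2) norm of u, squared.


||u||_{H^1}^2 = 194248/35

The H^1 norm (squared) on an interval (0, L) is
  ||u||_{H^1}^2 = ∫_0^L u(x)^2 dx + ∫_0^L u'(x)^2 dx.
Compute u'(x) = -12*x**3 - 3*x**2 - 2*x - 3.
Then u(x)^2 = 9*x**8 + 6*x**7 + 7*x**6 + 20*x**5 + 25*x**4 + 12*x**3 + 15*x**2 + 18*x + 9 and u'(x)^2 = 144*x**6 + 72*x**5 + 57*x**4 + 84*x**3 + 22*x**2 + 12*x + 9.
Integrate each monomial from 0 to 2 using ∫_0^2 c·x^n dx = c·2^(n+1)/(n+1):
  ∫_0^2 u(x)^2 dx = ∫_0^2 (9*x^8 + 6*x^7 + 7*x^6 + 20*x^5 + 25*x^4 + 12*x^3 + 15*x^2 + 18*x + 9) dx. Term by term:
    ∫_0^2 9*x^8 dx = 512;  ∫_0^2 6*x^7 dx = 192;  ∫_0^2 7*x^6 dx = 128;
    ∫_0^2 20*x^5 dx = 640/3;  ∫_0^2 25*x^4 dx = 160;  ∫_0^2 12*x^3 dx = 48;
    ∫_0^2 15*x^2 dx = 40;  ∫_0^2 18*x dx = 36;  ∫_0^2 9 dx = 18.
  Sum: 512 + 192 + 128 + 640/3 + 160 + 48 + 40 + 36 + 18 = 4042/3.
  ∫_0^2 u'(x)^2 dx = ∫_0^2 (144*x^6 + 72*x^5 + 57*x^4 + 84*x^3 + 22*x^2 + 12*x + 9) dx. Term by term:
    ∫_0^2 144*x^6 dx = 18432/7;  ∫_0^2 72*x^5 dx = 768;  ∫_0^2 57*x^4 dx = 1824/5;
    ∫_0^2 84*x^3 dx = 336;  ∫_0^2 22*x^2 dx = 176/3;  ∫_0^2 12*x dx = 24;
    ∫_0^2 9 dx = 18.
  Sum: 18432/7 + 768 + 1824/5 + 336 + 176/3 + 24 + 18 = 441274/105.
Adding: ||u||_{H^1}^2 = 4042/3 + 441274/105 = 194248/35.
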